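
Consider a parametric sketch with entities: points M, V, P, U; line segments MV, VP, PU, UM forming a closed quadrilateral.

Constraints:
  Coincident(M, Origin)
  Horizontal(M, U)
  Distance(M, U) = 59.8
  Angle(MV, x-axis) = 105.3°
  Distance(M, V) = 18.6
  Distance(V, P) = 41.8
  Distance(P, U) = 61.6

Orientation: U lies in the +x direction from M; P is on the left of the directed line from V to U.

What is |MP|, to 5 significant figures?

54.263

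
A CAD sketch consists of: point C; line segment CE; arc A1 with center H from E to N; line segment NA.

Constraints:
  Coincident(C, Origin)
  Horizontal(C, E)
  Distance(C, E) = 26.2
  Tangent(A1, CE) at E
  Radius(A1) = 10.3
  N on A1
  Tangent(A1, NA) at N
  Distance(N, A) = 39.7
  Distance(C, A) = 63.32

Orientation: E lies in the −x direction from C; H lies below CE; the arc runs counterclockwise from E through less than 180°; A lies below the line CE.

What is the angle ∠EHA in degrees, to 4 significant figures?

159.8°

C is at the origin; CE is horizontal with |CE| = 26.2 and E on the −x side, so E = (-26.20, 0.000). Since A1 is tangent to CE there, HE ⟂ CE, so H = E + (0, -10.3) = (-26.20, -10.30). Since HN ⟂ NA (tangency), |HA| = √(10.3² + 39.7²) = 41.01 regardless of where N sits on A1. So A lies on both circle(C, 63.32) and circle(H, 41.01); the below-CE intersection is A = (-40.36, -48.79). N is the foot of the tangent from A: N = (-36.45, -9.287).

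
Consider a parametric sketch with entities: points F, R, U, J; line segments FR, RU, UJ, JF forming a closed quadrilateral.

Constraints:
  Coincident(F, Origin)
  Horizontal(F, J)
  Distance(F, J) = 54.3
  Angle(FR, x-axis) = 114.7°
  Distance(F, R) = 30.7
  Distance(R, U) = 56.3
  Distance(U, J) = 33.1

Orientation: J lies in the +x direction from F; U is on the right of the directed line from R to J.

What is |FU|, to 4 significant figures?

28.32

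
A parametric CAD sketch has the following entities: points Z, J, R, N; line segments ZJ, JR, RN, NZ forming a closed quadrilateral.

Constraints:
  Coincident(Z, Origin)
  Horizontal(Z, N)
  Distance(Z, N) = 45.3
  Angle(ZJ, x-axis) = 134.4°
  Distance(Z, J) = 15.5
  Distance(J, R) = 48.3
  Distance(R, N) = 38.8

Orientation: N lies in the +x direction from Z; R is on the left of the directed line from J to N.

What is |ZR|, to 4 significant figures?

47.16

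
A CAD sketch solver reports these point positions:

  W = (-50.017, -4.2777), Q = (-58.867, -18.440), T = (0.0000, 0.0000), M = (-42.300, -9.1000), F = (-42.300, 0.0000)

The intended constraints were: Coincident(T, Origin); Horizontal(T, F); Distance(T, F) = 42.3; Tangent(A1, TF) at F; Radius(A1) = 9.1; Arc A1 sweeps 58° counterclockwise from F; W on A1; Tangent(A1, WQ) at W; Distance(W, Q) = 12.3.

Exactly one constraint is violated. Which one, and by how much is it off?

Distance(W, Q) = 12.3 — off by 4.40.

T = (0.00, 0.00) ✓; T.y = 0.00, F.y = 0.00 ✓; |TF| = 42.30 ✓; ∠(MF, FT) = 90.00° ✓; |MF| = 9.100 ✓; bearing(M→W) − bearing(M→F) = 58.00° ✓; |MW| = 9.100 ✓; ∠(MW, WQ) = 90.00° ✓; |WQ| = 16.70 ✗.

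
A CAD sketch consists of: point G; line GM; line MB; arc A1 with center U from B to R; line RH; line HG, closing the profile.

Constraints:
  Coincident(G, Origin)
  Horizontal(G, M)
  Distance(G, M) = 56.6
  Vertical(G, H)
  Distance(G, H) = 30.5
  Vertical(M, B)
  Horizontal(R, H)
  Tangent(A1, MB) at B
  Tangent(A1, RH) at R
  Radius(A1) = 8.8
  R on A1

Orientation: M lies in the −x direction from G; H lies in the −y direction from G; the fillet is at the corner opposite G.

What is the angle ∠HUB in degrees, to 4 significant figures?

169.6°

G is at the origin; GM is horizontal with |GM| = 56.6 and M on the −x side, so M = (-56.60, 0.000). GH is vertical with |GH| = 30.5 and H on the −y side, so H = (0.000, -30.50). The virtual corner opposite G is at (-56.60, -30.50). A1 meets MB tangentially, so UB is at right angles to MB and tangency of A1 to RH means the radius UR is perpendicular to RH, with radius 8.8, so the center U sits 8.8 in from both sides at U = (-47.80, -21.70). That places the tangent points at B = (-56.60, -21.70) on MB and R = (-47.80, -30.50) on RH. Then cos ∠HUB = UH·UB / (|UH||UB|), giving 169.6°.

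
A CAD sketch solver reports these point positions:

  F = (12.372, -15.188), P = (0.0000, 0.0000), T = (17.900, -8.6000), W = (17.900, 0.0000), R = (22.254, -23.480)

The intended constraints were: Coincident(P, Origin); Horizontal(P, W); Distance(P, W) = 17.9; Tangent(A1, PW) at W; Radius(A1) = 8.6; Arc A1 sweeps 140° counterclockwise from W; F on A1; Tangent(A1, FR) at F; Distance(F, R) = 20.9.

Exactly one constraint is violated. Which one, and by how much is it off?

Distance(F, R) = 20.9 — off by 8.00.

P = (0.00, 0.00) ✓; P.y = 0.00, W.y = 0.00 ✓; |PW| = 17.90 ✓; ∠(TW, WP) = 90.00° ✓; |TW| = 8.600 ✓; bearing(T→F) − bearing(T→W) = 140.0° ✓; |TF| = 8.600 ✓; ∠(TF, FR) = 90.00° ✓; |FR| = 12.90 ✗.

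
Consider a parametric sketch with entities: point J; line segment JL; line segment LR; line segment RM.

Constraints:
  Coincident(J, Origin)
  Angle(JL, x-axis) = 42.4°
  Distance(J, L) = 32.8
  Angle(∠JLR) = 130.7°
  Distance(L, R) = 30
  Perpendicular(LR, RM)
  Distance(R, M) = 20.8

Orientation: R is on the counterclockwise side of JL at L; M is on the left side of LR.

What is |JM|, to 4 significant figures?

51.55

∠JLR = 130.7°, so LR runs at 42.4° + (180° − 130.7°) = 91.70° from the x-axis; with |LR| = 30.0, R = L + 30.0·(cos 91.70°, sin 91.70°) = (23.33, 52.10). LR is perpendicular to RM; with |RM| = 20.8 on the left of LR, M = R + 20.8·(-0.9996, -0.02967) = (2.541, 51.49). Then |JM| = |M − J| = 51.55.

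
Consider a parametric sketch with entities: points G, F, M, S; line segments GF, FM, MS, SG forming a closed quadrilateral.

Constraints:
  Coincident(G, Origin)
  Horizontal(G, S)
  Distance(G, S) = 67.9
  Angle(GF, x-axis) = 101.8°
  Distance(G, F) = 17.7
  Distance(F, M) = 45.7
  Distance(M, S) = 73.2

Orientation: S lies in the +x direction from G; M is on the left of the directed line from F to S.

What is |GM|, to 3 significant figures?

59.7

G is at the origin; GS is horizontal with |GS| = 67.9 and S in +x, so S = (67.9, 0). GF runs at 101.8° with |GF| = 17.7, so F = (-3.62, 17.3). M is determined by |FM| = 45.7 and |MS| = 73.2 together: it lies at the intersection of circle(F, 45.7) and circle(S, 73.2). With |FS| = 73.6, the foot of the radical line on FS is 14.6 from F and the perpendicular offset is √(45.7² − 14.6²) = 43.3. Taking the left-of-FS solution: M = (20.7, 56.0).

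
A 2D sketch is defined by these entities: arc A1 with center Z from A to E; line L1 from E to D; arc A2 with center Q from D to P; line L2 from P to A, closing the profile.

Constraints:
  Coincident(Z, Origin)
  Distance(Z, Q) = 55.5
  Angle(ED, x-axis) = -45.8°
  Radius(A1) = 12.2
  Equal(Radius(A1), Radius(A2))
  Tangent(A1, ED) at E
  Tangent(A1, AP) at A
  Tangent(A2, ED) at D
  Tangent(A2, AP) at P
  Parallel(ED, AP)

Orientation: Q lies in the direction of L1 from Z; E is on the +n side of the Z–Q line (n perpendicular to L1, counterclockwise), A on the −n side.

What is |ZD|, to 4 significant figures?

56.83

The slot axis is L1's direction at -45.8°, so u = (cos -45.8°, sin -45.8°) = (0.6972, -0.7169) and n = (−sin -45.8°, cos -45.8°) = (0.7169, 0.6972). Z is at the origin and Q lies 55.5 along u from Z, so Q = 55.5·u = (38.69, -39.79). Tangency of A1 to both parallel lines with radius 12.2 puts E and A at Z ± 12.2·n: E = (8.746, 8.505), A = (-8.746, -8.505). Equal radii place D and P the same way about Q: D = Q + 12.2·n = (47.44, -31.28), P = Q − 12.2·n = (29.95, -48.29). Then |ZD| = |D − Z| = 56.83.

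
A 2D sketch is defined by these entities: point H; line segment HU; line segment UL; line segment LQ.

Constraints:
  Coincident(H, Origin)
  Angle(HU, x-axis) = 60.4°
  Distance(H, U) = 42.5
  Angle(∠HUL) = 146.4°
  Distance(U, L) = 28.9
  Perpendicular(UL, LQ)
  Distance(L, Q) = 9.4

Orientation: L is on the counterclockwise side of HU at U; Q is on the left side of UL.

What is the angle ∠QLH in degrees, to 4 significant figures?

69.91°

H is at the origin; HU runs at 60.4° with length 42.5, so U = 42.5·(cos 60.4°, sin 60.4°) = (20.99, 36.95). ∠HUL = 146.4°, so UL runs at 60.4° + (180° − 146.4°) = 94.00° from the x-axis; with |UL| = 28.9, L = U + 28.9·(cos 94.00°, sin 94.00°) = (18.98, 65.78). UL ⟂ LQ; with |LQ| = 9.4 on the left of UL, Q = L + 9.4·(-0.9976, -0.06976) = (9.599, 65.13). Then cos ∠QLH = LQ·LH / (|LQ||LH|), giving 69.91°.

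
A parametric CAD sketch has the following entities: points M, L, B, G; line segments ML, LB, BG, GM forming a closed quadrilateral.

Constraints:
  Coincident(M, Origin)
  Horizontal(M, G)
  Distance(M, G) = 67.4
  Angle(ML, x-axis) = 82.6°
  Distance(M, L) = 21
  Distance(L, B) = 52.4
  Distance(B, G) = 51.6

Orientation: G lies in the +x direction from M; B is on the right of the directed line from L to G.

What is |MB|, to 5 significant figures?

36.025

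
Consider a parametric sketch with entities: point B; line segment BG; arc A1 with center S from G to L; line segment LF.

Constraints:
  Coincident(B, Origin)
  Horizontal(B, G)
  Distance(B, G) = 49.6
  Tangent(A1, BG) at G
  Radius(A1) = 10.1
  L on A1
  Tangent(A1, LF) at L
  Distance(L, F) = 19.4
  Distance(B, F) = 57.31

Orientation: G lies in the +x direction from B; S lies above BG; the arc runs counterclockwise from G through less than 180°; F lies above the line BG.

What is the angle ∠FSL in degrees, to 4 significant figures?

62.50°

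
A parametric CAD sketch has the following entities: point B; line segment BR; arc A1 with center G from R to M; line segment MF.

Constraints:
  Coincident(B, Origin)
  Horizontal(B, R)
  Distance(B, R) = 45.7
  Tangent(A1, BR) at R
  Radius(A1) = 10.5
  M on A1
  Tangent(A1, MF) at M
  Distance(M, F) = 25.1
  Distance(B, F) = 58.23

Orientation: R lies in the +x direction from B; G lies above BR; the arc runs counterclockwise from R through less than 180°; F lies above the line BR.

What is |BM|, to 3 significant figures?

57.2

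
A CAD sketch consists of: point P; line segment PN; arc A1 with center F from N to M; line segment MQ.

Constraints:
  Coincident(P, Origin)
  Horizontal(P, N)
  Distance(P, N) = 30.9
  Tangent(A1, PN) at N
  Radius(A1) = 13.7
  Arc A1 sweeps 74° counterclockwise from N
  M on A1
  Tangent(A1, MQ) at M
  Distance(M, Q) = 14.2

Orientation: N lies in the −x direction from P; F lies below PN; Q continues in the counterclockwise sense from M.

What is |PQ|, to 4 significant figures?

53.46

P is at the origin; PN is horizontal with |PN| = 30.9 and N on the −x side, so N = (-30.90, 0.000). The tangent condition forces FN to be normal to PN, so F = N + (0, -13.7) = (-30.90, -13.70). On A1, N sits at bearing 90° from F; a 74° counterclockwise sweep puts M at bearing 164°, so M = F + 13.7·(cos 164°, sin 164°) = (-44.07, -9.924). Tangency of A1 to MQ means the radius FM is perpendicular to MQ, so MQ runs along (−sin 164°, cos 164°); with |MQ| = 14.2, Q = (-47.98, -23.57). Then |PQ| = |Q − P| = 53.46.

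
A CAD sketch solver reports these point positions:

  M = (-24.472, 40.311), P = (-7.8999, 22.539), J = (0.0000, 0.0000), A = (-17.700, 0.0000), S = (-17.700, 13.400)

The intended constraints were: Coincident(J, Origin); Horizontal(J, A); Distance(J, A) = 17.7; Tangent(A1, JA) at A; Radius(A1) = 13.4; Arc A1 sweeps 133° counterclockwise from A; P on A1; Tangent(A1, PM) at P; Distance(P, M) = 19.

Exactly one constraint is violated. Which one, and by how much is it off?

Distance(P, M) = 19 — off by 5.30.

J = (0.00, 0.00) ✓; J.y = 0.00, A.y = 0.00 ✓; |JA| = 17.70 ✓; ∠(SA, AJ) = 90.00° ✓; |SA| = 13.40 ✓; bearing(S→P) − bearing(S→A) = 133.0° ✓; |SP| = 13.40 ✓; ∠(SP, PM) = 90.00° ✓; |PM| = 24.30 ✗.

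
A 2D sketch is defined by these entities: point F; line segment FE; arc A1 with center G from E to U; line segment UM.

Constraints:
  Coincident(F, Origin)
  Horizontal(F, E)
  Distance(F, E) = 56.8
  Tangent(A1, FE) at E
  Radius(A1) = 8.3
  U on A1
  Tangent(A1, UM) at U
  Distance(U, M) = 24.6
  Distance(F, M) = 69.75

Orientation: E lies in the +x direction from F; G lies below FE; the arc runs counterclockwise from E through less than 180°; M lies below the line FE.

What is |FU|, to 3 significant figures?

50.9

Checks: |GU| = 8.300 ✓; ∠(GU, UM) = 90.00° ✓; |UM| = 24.60 ✓; |FM| = 69.75 ✓.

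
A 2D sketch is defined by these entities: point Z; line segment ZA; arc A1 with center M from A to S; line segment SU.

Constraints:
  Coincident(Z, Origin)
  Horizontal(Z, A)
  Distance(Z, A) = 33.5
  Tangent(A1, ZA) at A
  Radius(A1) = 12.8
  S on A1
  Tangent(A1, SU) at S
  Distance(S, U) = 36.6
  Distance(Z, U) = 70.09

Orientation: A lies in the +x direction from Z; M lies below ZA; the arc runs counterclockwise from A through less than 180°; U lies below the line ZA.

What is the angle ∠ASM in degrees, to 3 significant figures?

20.9°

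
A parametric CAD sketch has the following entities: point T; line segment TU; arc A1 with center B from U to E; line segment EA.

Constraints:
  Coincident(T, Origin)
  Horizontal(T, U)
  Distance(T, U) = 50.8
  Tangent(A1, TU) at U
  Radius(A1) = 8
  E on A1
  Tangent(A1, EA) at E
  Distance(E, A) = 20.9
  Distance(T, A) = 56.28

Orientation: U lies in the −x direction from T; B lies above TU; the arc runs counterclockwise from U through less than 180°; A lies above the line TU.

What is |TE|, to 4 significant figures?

44.08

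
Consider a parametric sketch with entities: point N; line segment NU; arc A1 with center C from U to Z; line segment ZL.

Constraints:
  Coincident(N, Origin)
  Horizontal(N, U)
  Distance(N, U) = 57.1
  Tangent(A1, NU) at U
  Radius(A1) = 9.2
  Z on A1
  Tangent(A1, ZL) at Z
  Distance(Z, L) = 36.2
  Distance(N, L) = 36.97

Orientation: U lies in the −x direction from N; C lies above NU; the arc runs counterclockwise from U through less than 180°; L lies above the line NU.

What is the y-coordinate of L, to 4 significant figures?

27.60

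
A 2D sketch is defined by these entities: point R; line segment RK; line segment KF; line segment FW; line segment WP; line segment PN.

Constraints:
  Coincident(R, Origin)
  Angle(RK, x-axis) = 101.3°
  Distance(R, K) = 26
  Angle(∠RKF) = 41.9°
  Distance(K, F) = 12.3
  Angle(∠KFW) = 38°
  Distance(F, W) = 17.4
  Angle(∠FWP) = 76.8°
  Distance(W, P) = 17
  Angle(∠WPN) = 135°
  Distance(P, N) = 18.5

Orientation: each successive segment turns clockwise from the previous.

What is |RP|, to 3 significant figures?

35.6

R is at the origin; RK runs at 101.3° with length 26.0, so K = (-5.09, 25.5). ∠RKF = 41.9° gives KF at -36.8° from the x-axis; with |KF| = 12.3, F = (4.75, 18.1). ∠KFW = 38.0° gives FW at -179° from the x-axis; with |FW| = 17.4, W = (-12.6, 17.8). ∠FWP = 76.8° gives WP at 78.0° from the x-axis; with |WP| = 17.0, P = (-9.11, 34.4). Then |RP| = |P − R| = 35.6.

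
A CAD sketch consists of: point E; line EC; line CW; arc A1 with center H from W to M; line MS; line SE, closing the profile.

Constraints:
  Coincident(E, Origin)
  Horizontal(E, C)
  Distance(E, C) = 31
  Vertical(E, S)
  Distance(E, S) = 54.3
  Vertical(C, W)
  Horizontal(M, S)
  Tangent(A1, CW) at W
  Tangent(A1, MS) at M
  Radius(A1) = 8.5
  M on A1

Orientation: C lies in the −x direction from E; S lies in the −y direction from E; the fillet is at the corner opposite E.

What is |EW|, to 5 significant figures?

55.305

The virtual corner opposite E is at (-31.000, -54.300). Since A1 is tangent to CW there, HW ⟂ CW and since A1 is tangent to MS there, HM ⟂ MS, with radius 8.5, so the center H sits 8.5 in from both sides at H = (-22.500, -45.800). That places the tangent points at W = (-31.000, -45.800) on CW and M = (-22.500, -54.300) on MS. Then |EW| = |W − E| = 55.305.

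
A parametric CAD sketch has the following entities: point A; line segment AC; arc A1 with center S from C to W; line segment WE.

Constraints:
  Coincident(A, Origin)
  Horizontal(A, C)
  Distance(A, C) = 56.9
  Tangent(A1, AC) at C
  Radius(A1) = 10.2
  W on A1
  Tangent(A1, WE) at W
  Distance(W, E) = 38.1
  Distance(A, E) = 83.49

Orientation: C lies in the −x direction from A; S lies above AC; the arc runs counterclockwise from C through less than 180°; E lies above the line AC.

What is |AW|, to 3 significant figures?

50.7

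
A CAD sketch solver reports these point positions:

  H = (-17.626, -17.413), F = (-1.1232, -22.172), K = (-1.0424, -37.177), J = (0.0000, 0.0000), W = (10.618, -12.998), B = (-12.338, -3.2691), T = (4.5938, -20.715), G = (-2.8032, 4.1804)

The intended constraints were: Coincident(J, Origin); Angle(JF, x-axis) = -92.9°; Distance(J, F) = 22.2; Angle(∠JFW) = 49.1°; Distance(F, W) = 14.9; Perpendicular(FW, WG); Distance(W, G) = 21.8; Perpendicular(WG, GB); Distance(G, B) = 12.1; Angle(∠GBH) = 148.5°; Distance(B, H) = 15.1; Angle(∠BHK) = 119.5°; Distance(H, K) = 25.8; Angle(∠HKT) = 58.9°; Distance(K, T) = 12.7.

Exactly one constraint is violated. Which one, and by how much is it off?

Distance(K, T) = 12.7 — off by 4.70.

J = (0.00, 0.00) ✓; JF at -92.90° ✓; |JF| = 22.20 ✓; ∠JFW = 49.10° ✓; |FW| = 14.90 ✓; ∠(FW, WG) = 90.00° ✓; |WG| = 21.80 ✓; ∠(WG, GB) = 90.00° ✓; |GB| = 12.10 ✓; ∠GBH = 148.5° ✓; |BH| = 15.10 ✓; ∠BHK = 119.5° ✓; |HK| = 25.80 ✓; ∠HKT = 58.90° ✓; |KT| = 17.40 ✗.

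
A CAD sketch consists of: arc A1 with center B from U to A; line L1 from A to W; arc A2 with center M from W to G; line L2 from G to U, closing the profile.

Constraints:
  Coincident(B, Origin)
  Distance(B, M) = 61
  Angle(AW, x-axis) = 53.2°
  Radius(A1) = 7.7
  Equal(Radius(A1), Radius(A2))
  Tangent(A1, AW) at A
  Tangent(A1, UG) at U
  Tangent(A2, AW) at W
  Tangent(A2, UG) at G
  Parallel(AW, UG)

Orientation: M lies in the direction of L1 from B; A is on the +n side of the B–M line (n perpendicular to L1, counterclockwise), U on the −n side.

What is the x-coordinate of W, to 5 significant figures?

30.375

Tangency of A1 to both parallel lines with radius 7.7 puts A and U at B ± 7.7·n: A = (-6.1656, 4.6125), U = (6.1656, -4.6125). Equal radii place W and G the same way about M: W = M + 7.7·n = (30.375, 53.457), G = M − 7.7·n = (42.706, 44.232). So W.x = 30.375.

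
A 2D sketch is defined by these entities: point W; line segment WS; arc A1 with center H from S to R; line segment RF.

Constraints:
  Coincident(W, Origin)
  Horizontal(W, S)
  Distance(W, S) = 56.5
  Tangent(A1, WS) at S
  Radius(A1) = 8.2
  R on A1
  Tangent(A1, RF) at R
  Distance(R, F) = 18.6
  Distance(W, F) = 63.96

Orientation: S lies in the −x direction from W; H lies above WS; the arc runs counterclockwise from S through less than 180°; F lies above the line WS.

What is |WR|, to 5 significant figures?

50.518

Checks: |HS| = 8.200 ✓; |HR| = 8.200 ✓; ∠(HR, RF) = 90.00° ✓; |RF| = 18.60 ✓; |WF| = 63.96 ✓.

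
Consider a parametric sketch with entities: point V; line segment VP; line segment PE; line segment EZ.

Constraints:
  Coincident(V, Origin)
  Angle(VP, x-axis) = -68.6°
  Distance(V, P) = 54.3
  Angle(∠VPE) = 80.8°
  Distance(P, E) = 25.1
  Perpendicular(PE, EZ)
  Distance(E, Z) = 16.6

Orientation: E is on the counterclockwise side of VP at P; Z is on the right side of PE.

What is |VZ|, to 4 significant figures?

72.10

V is at the origin; VP runs at -68.6° with length 54.3, so P = 54.3·(cos -68.6°, sin -68.6°) = (19.81, -50.56). ∠VPE = 80.8°, so PE runs at -68.6° + (180° − 80.8°) = 30.60° from the x-axis; with |PE| = 25.1, E = P + 25.1·(cos 30.60°, sin 30.60°) = (41.42, -37.78). PE ⟂ EZ; with |EZ| = 16.6 on the right of PE, Z = E + 16.6·(0.5090, -0.8607) = (49.87, -52.07). Then |VZ| = |Z − V| = 72.10.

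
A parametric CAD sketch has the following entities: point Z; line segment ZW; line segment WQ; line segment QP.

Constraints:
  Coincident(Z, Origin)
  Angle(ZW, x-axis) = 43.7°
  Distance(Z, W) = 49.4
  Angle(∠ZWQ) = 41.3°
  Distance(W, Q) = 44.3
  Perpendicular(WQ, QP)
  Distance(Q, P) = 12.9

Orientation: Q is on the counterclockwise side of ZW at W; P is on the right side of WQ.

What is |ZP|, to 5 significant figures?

46.068

Z is at the origin; ZW runs at 43.7° with length 49.4, so W = 49.4·(cos 43.7°, sin 43.7°) = (35.715, 34.130). ∠ZWQ = 41.3°, so WQ runs at 43.7° + (180° − 41.3°) = 182.40° from the x-axis; with |WQ| = 44.3, Q = W + 44.3·(cos 182.40°, sin 182.40°) = (-8.5466, 32.274). WQ is perpendicular to QP; with |QP| = 12.9 on the right of WQ, P = Q + 12.9·(-0.041876, 0.99912) = (-9.0868, 45.163). Then |ZP| = |P − Z| = 46.068.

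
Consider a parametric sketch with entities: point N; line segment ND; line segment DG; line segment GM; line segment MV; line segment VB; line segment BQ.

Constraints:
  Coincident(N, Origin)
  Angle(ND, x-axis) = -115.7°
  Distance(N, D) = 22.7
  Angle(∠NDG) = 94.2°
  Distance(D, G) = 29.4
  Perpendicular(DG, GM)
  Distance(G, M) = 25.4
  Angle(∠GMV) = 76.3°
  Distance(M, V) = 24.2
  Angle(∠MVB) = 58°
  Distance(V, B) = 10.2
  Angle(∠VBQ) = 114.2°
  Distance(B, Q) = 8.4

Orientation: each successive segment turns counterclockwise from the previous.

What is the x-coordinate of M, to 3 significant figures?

28.3

N is at the origin; ND runs at -115.7° with length 22.7, so D = (-9.84, -20.5). ∠NDG = 94.2° gives DG at -29.9° from the x-axis; with |DG| = 29.4, G = (15.6, -35.1). DG is perpendicular to GM, so GM runs at 60.1°; with |GM| = 25.4, M = (28.3, -13.1). So M.x = 28.3.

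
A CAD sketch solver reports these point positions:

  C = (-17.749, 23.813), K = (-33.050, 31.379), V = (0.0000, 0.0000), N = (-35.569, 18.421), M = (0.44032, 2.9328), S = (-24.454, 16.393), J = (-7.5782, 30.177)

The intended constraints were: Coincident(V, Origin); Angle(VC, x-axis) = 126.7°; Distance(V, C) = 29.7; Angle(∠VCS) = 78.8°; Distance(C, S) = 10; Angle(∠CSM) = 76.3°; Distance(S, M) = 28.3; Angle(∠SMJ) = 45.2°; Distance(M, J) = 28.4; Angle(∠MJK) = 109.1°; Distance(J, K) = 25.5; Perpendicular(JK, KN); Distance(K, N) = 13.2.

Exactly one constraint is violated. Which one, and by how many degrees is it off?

Perpendicular(JK, KN) — off by 8.30°.

V = (0.00, 0.00) ✓; VC at 126.7° ✓; |VC| = 29.70 ✓; ∠VCS = 78.80° ✓; |CS| = 10.00 ✓; ∠CSM = 76.30° ✓; |SM| = 28.30 ✓; ∠SMJ = 45.20° ✓; |MJ| = 28.40 ✓; ∠MJK = 109.1° ✓; |JK| = 25.50 ✓; ∠(JK, KN) = 81.70° ✗; |KN| = 13.20 ✓.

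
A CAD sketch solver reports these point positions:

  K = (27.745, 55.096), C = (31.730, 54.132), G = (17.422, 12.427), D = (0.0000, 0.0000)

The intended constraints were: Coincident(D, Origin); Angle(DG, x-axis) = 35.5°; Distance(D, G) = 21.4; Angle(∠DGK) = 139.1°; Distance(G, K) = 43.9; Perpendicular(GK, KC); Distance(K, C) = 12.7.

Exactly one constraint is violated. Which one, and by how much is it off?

Distance(K, C) = 12.7 — off by 8.60.

D = (0.00, 0.00) ✓; DG at 35.50° ✓; |DG| = 21.40 ✓; ∠DGK = 139.1° ✓; |GK| = 43.90 ✓; ∠(GK, KC) = 90.00° ✓; |KC| = 4.100 ✗.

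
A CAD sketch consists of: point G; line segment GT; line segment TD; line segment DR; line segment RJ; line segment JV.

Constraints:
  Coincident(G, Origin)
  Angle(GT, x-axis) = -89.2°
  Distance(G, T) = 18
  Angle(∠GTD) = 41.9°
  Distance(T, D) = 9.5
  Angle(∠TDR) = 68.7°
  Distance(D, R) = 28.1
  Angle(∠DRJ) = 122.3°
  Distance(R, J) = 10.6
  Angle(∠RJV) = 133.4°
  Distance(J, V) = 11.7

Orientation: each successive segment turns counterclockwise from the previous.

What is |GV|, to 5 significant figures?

35.290

G is at the origin; GT runs at -89.2° with length 18.0, so T = (0.25132, -17.998). ∠GTD = 41.9° gives TD at 48.900° from the x-axis; with |TD| = 9.5, D = (6.4964, -10.839). ∠TDR = 68.7° gives DR at 160.20° from the x-axis; with |DR| = 28.1, R = (-19.942, -1.3209). ∠DRJ = 122.3° gives RJ at -142.10° from the x-axis; with |RJ| = 10.6, J = (-28.307, -7.8323). ∠RJV = 133.4° gives JV at -95.500° from the x-axis; with |JV| = 11.7, V = (-29.428, -19.478). Then |GV| = |V − G| = 35.290.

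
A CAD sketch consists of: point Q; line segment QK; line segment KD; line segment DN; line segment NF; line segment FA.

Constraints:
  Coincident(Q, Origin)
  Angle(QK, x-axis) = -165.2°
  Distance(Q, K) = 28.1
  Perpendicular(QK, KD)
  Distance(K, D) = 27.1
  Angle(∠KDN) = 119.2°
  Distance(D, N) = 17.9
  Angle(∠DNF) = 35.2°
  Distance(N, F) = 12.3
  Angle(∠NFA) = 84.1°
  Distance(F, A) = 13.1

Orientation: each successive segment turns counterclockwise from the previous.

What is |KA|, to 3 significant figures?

31.6

Q is at the origin; QK runs at -165.2° with length 28.1, so K = (-27.2, -7.18). QK is perpendicular to KD, so KD runs at -75.2°; with |KD| = 27.1, D = (-20.2, -33.4). ∠KDN = 119.2° gives DN at -14.4° from the x-axis; with |DN| = 17.9, N = (-2.91, -37.8). ∠DNF = 35.2° gives NF at 130° from the x-axis; with |NF| = 12.3, F = (-10.9, -28.5). ∠NFA = 84.1° gives FA at -134° from the x-axis; with |FA| = 13.1, A = (-19.9, -37.9). Then |KA| = |A − K| = 31.6.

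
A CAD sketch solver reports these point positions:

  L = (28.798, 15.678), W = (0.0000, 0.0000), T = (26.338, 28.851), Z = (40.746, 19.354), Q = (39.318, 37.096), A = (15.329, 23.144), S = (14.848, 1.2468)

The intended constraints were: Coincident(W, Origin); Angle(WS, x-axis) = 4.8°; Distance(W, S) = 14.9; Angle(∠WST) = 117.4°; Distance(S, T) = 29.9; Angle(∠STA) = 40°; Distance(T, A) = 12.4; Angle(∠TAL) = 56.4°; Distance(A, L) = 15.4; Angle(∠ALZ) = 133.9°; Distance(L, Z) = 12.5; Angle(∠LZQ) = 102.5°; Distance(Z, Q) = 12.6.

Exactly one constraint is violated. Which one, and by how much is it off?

Distance(Z, Q) = 12.6 — off by 5.20.

W = (0.00, 0.00) ✓; WS at 4.800° ✓; |WS| = 14.90 ✓; ∠WST = 117.4° ✓; |ST| = 29.90 ✓; ∠STA = 40.00° ✓; |TA| = 12.40 ✓; ∠TAL = 56.40° ✓; |AL| = 15.40 ✓; ∠ALZ = 133.9° ✓; |LZ| = 12.50 ✓; ∠LZQ = 102.5° ✓; |ZQ| = 17.80 ✗.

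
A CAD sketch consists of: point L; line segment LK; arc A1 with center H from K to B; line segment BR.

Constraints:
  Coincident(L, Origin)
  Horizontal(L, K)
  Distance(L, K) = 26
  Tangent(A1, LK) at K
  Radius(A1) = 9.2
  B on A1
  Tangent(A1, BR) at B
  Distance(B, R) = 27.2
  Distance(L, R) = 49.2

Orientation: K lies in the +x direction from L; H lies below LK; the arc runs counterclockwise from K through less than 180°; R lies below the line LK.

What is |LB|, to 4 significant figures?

22.86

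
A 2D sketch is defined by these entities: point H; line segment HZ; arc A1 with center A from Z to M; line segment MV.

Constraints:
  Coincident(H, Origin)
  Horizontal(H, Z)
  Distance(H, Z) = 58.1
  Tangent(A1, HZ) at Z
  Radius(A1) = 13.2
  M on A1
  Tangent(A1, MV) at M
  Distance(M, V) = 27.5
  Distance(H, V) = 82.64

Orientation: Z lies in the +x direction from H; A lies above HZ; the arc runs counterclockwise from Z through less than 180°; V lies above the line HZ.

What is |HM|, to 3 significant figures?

72.4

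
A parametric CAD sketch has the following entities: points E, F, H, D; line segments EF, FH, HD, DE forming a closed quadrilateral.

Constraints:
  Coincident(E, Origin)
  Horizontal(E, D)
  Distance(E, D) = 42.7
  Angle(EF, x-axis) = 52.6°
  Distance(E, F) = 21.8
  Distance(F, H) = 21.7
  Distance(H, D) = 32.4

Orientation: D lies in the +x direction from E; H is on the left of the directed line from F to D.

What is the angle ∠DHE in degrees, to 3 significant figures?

67.2°

Checks: E.y = 0.00, D.y = 0.00 ✓; |FH| = 21.70 ✓; |HD| = 32.40 ✓.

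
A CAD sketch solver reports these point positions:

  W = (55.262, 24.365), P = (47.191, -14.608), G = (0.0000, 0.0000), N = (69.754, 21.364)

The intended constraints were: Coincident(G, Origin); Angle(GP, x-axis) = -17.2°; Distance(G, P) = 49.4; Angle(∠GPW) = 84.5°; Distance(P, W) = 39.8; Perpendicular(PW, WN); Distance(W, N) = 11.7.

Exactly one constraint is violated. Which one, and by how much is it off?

Distance(W, N) = 11.7 — off by 3.10.

G = (0.00, 0.00) ✓; GP at -17.20° ✓; |GP| = 49.40 ✓; ∠GPW = 84.50° ✓; |PW| = 39.80 ✓; ∠(PW, WN) = 90.00° ✓; |WN| = 14.80 ✗.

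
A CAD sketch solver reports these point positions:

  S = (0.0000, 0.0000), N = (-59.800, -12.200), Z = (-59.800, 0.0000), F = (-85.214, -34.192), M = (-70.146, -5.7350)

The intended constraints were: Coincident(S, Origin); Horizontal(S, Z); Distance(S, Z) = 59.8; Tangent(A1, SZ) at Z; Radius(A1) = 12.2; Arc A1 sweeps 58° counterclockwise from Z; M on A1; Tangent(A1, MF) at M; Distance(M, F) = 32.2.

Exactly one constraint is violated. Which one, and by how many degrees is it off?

Tangent(A1, MF) at M — off by 4.10°.

S = (0.00, 0.00) ✓; S.y = 0.00, Z.y = 0.00 ✓; |SZ| = 59.80 ✓; ∠(NZ, ZS) = 90.00° ✓; |NZ| = 12.20 ✓; bearing(N→M) − bearing(N→Z) = 58.00° ✓; |NM| = 12.20 ✓; ∠(NM, MF) = 85.90° ✗; |MF| = 32.20 ✓.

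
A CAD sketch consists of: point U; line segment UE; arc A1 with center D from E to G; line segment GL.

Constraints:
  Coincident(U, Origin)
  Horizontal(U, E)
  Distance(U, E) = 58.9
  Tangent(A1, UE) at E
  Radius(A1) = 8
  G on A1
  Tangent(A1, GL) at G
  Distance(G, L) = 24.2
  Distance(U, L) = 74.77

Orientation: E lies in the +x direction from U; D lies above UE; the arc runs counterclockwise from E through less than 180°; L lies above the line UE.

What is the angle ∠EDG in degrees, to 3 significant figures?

88.3°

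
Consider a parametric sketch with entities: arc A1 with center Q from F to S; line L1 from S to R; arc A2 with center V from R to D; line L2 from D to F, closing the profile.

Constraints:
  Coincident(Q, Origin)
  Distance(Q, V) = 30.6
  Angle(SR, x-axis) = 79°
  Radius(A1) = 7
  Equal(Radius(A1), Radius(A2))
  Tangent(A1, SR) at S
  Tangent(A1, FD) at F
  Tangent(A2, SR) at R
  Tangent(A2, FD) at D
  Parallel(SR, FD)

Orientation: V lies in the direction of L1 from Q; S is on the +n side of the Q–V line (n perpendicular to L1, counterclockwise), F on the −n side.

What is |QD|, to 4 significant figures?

31.39

The slot axis is L1's direction at 79.0°, so u = (cos 79.0°, sin 79.0°) = (0.1908, 0.9816) and n = (−sin 79.0°, cos 79.0°) = (-0.9816, 0.1908). Q is at the origin and V lies 30.6 along u from Q, so V = 30.6·u = (5.839, 30.04). Tangency of A1 to both parallel lines with radius 7.0 puts S and F at Q ± 7.0·n: S = (-6.871, 1.336), F = (6.871, -1.336). Equal radii place R and D the same way about V: R = V + 7.0·n = (-1.033, 31.37), D = V − 7.0·n = (12.71, 28.70). Then |QD| = |D − Q| = 31.39.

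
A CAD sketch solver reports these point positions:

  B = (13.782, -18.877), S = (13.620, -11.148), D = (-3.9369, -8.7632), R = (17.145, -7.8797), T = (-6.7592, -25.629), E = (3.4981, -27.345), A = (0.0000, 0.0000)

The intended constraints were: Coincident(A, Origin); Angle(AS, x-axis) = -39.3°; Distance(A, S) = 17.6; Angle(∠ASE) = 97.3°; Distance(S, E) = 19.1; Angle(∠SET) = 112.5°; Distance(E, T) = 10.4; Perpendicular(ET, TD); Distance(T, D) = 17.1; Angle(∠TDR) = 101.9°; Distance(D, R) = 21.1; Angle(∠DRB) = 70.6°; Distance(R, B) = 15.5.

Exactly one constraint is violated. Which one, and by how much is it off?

Distance(R, B) = 15.5 — off by 4.00.

A = (0.00, 0.00) ✓; AS at -39.30° ✓; |AS| = 17.60 ✓; ∠ASE = 97.30° ✓; |SE| = 19.10 ✓; ∠SET = 112.5° ✓; |ET| = 10.40 ✓; ∠(ET, TD) = 90.00° ✓; |TD| = 17.10 ✓; ∠TDR = 101.9° ✓; |DR| = 21.10 ✓; ∠DRB = 70.60° ✓; |RB| = 11.50 ✗.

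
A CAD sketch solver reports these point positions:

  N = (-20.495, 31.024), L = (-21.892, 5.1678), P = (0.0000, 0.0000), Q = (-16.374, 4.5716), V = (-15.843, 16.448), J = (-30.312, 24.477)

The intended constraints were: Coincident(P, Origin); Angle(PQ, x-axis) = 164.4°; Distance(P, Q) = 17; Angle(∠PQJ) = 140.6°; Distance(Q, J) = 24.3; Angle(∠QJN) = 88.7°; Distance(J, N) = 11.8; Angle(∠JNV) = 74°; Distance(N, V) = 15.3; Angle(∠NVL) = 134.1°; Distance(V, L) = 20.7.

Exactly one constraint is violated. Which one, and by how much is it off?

Distance(V, L) = 20.7 — off by 7.90.

P = (0.00, 0.00) ✓; PQ at 164.4° ✓; |PQ| = 17.00 ✓; ∠PQJ = 140.6° ✓; |QJ| = 24.30 ✓; ∠QJN = 88.70° ✓; |JN| = 11.80 ✓; ∠JNV = 74.00° ✓; |NV| = 15.30 ✓; ∠NVL = 134.1° ✓; |VL| = 12.80 ✗.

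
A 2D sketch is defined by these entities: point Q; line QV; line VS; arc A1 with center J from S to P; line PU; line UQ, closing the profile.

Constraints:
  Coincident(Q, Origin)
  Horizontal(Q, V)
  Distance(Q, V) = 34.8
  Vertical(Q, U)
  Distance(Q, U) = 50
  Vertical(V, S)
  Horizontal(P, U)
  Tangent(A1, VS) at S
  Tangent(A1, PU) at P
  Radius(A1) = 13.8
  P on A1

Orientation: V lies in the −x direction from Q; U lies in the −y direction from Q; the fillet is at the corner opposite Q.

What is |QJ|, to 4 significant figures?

41.85

Q is at the origin; Q and V share the same y with |QV| = 34.8 and V on the −x side, so V = (-34.80, 0.000). QU is vertical with |QU| = 50.0 and U on the −y side, so U = (0.000, -50.00). The virtual corner opposite Q is at (-34.80, -50.00). The tangent condition forces JS to be normal to VS and since A1 is tangent to PU there, JP ⟂ PU, with radius 13.8, so the center J sits 13.8 in from both sides at J = (-21.00, -36.20). Then |QJ| = |J − Q| = 41.85.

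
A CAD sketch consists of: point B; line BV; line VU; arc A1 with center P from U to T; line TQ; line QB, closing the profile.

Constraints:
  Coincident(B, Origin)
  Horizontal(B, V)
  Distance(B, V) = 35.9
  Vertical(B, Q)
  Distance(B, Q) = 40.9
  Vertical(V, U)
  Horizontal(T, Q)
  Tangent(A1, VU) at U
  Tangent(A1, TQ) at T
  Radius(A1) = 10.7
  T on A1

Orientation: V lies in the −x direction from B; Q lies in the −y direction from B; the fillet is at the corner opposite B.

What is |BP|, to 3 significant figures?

39.3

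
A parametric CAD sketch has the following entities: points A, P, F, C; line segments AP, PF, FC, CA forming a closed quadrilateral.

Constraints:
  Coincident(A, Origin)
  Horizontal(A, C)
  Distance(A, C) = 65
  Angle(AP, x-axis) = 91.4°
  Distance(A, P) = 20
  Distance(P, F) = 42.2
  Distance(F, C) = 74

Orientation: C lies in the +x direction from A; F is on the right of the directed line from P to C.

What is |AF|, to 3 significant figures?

22.6

A is at the origin; A and C share the same y with |AC| = 65.0 and C in +x, so C = (65.0, 0). AP runs at 91.4° with |AP| = 20.0, so P = (-0.489, 20.0). F is determined by |PF| = 42.2 and |FC| = 74.0 together: it lies at the intersection of circle(P, 42.2) and circle(C, 74.0). With |PC| = 68.5, the foot of the radical line on PC is 7.25 from P and the perpendicular offset is √(42.2² − 7.25²) = 41.6. Taking the right-of-PC solution: F = (-5.69, -21.9).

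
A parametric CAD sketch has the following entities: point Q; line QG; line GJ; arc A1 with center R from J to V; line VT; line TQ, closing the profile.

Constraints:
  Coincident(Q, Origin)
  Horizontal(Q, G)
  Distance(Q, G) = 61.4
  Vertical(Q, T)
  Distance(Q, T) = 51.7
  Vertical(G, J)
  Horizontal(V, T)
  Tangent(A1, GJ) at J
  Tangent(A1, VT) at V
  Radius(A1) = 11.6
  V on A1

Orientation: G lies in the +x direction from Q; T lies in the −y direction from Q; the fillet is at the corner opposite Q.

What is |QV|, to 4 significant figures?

71.78

The virtual corner opposite Q is at (61.40, -51.70). The tangent condition forces RJ to be normal to GJ and the tangent condition forces RV to be normal to VT, with radius 11.6, so the center R sits 11.6 in from both sides at R = (49.80, -40.10). That places the tangent points at J = (61.40, -40.10) on GJ and V = (49.80, -51.70) on VT. Then |QV| = |V − Q| = 71.78.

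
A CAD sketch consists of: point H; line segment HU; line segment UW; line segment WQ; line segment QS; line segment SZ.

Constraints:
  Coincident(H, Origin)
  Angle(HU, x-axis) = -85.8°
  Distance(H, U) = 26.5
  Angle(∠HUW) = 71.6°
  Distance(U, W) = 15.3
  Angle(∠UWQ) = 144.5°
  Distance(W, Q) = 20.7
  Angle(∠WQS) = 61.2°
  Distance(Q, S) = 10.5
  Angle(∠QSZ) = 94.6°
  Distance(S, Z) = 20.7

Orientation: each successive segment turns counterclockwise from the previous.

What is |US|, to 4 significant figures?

28.10

∠UWQ = 144.5° gives WQ at 58.10° from the x-axis; with |WQ| = 20.7, Q = (27.00, -2.975). ∠WQS = 61.2° gives QS at 176.9° from the x-axis; with |QS| = 10.5, S = (16.52, -2.408). Then |US| = |S − U| = 28.10.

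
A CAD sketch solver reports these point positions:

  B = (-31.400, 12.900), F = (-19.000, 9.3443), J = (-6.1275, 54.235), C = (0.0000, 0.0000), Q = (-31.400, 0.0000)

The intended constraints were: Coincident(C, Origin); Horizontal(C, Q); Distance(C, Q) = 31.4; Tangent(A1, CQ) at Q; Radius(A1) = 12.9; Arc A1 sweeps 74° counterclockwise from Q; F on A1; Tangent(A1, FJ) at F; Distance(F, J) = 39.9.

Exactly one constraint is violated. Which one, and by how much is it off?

Distance(F, J) = 39.9 — off by 6.80.

C = (0.00, 0.00) ✓; C.y = 0.00, Q.y = 0.00 ✓; |CQ| = 31.40 ✓; ∠(BQ, QC) = 90.00° ✓; |BQ| = 12.90 ✓; bearing(B→F) − bearing(B→Q) = 74.00° ✓; |BF| = 12.90 ✓; ∠(BF, FJ) = 90.00° ✓; |FJ| = 46.70 ✗.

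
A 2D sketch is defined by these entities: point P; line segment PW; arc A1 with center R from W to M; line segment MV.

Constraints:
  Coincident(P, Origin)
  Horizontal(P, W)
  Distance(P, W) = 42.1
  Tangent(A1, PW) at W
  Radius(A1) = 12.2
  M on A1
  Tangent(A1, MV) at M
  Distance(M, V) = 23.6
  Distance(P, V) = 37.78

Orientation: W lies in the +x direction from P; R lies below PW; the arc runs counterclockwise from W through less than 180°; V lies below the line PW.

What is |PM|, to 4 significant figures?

31.67

Checks: |RM| = 12.20 ✓; ∠(RM, MV) = 90.00° ✓; |MV| = 23.60 ✓; |PV| = 37.78 ✓.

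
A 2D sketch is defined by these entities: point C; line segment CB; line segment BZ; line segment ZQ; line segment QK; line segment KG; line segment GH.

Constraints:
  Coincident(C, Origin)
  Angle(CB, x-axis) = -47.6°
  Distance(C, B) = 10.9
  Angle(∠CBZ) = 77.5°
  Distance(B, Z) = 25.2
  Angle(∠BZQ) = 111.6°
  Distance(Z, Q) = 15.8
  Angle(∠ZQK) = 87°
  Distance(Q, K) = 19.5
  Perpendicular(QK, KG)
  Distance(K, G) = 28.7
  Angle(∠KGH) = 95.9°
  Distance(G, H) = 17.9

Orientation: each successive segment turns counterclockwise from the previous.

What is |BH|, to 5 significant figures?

23.978

C is at the origin; CB runs at -47.6° with length 10.9, so B = (7.3499, -8.0492). ∠CBZ = 77.5° gives BZ at 54.900° from the x-axis; with |BZ| = 25.2, Z = (21.840, 12.568). ∠BZQ = 111.6° gives ZQ at 123.30° from the x-axis; with |ZQ| = 15.8, Q = (13.165, 25.774). ∠ZQK = 87.0° gives QK at -143.70° from the x-axis; with |QK| = 19.5, K = (-2.5501, 14.230). The perpendicularity gives KG at right angles to QK, so KG runs at -53.700°; with |KG| = 28.7, G = (14.441, -8.9004). ∠KGH = 95.9° gives GH at 30.400° from the x-axis; with |GH| = 17.9, H = (29.880, 0.15757). Then |BH| = |H − B| = 23.978.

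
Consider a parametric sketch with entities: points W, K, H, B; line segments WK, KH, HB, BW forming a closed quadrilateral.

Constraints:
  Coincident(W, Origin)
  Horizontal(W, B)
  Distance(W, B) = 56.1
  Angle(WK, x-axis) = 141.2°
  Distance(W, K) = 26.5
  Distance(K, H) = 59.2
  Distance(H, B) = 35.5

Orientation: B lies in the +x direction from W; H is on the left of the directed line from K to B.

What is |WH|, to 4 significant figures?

47.62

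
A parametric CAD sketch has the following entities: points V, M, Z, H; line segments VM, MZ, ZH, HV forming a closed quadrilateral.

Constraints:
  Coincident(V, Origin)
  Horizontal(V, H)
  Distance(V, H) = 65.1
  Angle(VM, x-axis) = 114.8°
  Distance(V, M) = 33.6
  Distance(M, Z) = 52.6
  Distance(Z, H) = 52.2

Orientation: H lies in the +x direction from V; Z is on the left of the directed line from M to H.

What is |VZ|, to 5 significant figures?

57.237

Checks: |MZ| = 52.60 ✓; |ZH| = 52.20 ✓.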